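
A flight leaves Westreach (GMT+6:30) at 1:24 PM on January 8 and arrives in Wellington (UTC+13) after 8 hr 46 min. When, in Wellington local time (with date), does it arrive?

Convert departure to UTC: 1:24 PM − 6:30 = 6:54 AM UTC on Jan 8.
Add 8 hours and 46 minutes travel time → 3:40 PM UTC.
Wellington is UTC+13:00, so local arrival = 3:40 PM + 13:00 = 4:40 AM on Jan 9.

4:40 AM on January 9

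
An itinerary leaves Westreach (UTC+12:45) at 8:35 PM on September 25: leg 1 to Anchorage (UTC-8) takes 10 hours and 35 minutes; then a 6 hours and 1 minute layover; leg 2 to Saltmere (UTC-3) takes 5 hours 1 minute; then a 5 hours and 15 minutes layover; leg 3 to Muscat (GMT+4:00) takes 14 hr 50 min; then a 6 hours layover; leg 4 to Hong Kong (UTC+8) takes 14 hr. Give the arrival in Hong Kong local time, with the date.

Convert departure to UTC: 8:35 PM − 12:45 = 7:50 AM UTC on Sep 25.
Add 10 hours 35 minutes leg 1 → 6:25 PM UTC.
Add 6 hours and 1 minute layover in Anchorage → 12:26 AM UTC (Sep 26).
Add 5 hours 1 minute leg 2 → 5:27 AM UTC.
Add 5 hours and 15 minutes layover in Saltmere → 10:42 AM UTC.
Add 14 hours and 50 minutes leg 3 → 1:32 AM UTC (Sep 27).
Add 6 hours layover in Muscat → 7:32 AM UTC.
Add 14 hours leg 4 → 9:32 PM UTC.
Hong Kong is UTC+8:00, so local arrival = 9:32 PM + 8:00 = 5:32 AM on Sep 28.

5:32 AM on Sep 28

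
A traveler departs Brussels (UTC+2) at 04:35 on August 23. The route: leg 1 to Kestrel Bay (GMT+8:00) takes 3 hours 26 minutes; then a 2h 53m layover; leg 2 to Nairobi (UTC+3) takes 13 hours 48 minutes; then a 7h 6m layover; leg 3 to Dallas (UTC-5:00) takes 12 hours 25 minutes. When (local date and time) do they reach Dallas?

13:13 on Aug 24

Convert departure to UTC: 04:35 − 2:00 = 02:35 UTC on Aug 23.
Add 3 hours 26 minutes leg 1 → 06:01 UTC.
Add 2 hours and 53 minutes layover in Kestrel Bay → 08:54 UTC.
Add 13 hours and 48 minutes leg 2 → 22:42 UTC.
Add 7 hours and 6 minutes layover in Nairobi → 05:48 UTC (Aug 24).
Add 12 hours 25 minutes leg 3 → 18:13 UTC.
Dallas is UTC−5:00, so local arrival = 18:13 − 5:00 = 13:13 on Aug 24.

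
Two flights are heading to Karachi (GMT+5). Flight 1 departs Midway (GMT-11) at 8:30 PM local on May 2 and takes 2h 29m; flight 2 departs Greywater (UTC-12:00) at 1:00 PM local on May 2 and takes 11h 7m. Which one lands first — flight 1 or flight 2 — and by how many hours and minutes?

the first, by 2 hours 8 minutes

Flight 1 in UTC: 8:30 PM + 11:00 = 7:30 AM on May 3.
+2 hours and 29 minutes → arrive 9:59 AM UTC on May 3.
Flight 2 in UTC: 1:00 PM + 12:00 = 1:00 AM on May 3.
+11 hours 7 minutes → arrive 12:07 PM UTC on May 3.
Flight 1 lands earlier by 2 hours 8 minutes.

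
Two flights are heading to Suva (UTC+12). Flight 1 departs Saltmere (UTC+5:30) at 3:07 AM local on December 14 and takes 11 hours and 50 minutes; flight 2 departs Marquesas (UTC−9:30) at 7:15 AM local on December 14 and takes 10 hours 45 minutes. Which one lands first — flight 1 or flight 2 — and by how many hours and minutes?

Flight 1 in UTC: 3:07 AM − 5:30 = 9:37 PM on Dec 13.
+11 hours 50 minutes → arrive 9:27 AM UTC on Dec 14.
Flight 2 in UTC: 7:15 AM + 9:30 = 4:45 PM on Dec 14.
+10 hours 45 minutes → arrive 3:30 AM UTC on Dec 15.
Flight 1 lands earlier by 18 hours 3 minutes.

the first, by 18 hours 3 minutes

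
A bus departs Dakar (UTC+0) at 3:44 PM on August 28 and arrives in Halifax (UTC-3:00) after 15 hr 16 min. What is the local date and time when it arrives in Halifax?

Halifax is 3:00 behind Dakar.
After 15 hours and 16 minutes it is 7:00 AM (Aug 29) in Dakar.
Shift by the zone difference: 7:00 AM − 3:00 = 4:00 AM on Aug 29 in Halifax.

4:00 AM on Aug 29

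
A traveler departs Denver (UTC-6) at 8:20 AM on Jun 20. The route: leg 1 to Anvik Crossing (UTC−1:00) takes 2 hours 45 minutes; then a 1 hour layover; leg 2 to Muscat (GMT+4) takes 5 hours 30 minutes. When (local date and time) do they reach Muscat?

Convert departure to UTC: 8:20 AM + 6:00 = 2:20 PM UTC on Jun 20.
Add 2 hours 45 minutes leg 1 → 5:05 PM UTC.
Add 1 hour layover in Anvik Crossing → 6:05 PM UTC.
Add 5 hours 30 minutes leg 2 → 11:35 PM UTC.
Muscat is UTC+4:00, so local arrival = 11:35 PM + 4:00 = 3:35 AM on Jun 21.

3:35 AM on June 21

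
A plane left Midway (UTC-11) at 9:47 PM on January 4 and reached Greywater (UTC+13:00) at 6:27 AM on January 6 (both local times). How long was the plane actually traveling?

8 hours 40 minutes

Greywater is 24:00 ahead of Midway.
Clock-face elapsed time (ignoring zones) is 32 hours 40 minutes.
Actual elapsed = 32 hours 40 minutes − 24:00 = 8 hours 40 minutes.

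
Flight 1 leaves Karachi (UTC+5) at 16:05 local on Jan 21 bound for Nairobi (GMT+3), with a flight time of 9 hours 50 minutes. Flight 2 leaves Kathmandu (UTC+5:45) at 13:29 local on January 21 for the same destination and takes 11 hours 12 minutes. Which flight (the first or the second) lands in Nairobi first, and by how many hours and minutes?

the second, by 1 hour 59 minutes

Flight 1 in UTC: 16:05 − 5:00 = 11:05 on Jan 21.
+9 hours and 50 minutes → arrive 20:55 UTC on Jan 21.
Flight 2 in UTC: 13:29 − 5:45 = 07:44 on Jan 21.
+11 hours and 12 minutes → arrive 18:56 UTC on Jan 21.
Flight 2 lands earlier by 1 hour 59 minutes.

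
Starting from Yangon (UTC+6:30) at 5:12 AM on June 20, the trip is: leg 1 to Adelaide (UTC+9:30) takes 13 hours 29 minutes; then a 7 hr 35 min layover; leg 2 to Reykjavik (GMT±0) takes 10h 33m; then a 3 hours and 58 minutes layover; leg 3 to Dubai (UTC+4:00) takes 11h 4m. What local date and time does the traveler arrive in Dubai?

Convert departure to UTC: 5:12 AM − 6:30 = 10:42 PM UTC on Jun 19.
Add 13 hours and 29 minutes leg 1 → 12:11 PM UTC (Jun 20).
Add 7 hours 35 minutes layover in Adelaide → 7:46 PM UTC.
Add 10 hours 33 minutes leg 2 → 6:19 AM UTC (Jun 21).
Add 3 hours 58 minutes layover in Reykjavik → 10:17 AM UTC.
Add 11 hours and 4 minutes leg 3 → 9:21 PM UTC.
Dubai is UTC+4:00, so local arrival = 9:21 PM + 4:00 = 1:21 AM on Jun 22.

1:21 AM on June 22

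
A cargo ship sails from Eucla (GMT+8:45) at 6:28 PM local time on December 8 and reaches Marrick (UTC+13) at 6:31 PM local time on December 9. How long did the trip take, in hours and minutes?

19 hours 48 minutes

Departure in UTC: 6:28 PM − 8:45 = 9:43 AM on Dec 8.
Arrival in UTC: 6:31 PM − 13:00 = 5:31 AM on Dec 9.
Elapsed = 5:31 AM − 9:43 AM (+1 day) = 19 hours 48 minutes.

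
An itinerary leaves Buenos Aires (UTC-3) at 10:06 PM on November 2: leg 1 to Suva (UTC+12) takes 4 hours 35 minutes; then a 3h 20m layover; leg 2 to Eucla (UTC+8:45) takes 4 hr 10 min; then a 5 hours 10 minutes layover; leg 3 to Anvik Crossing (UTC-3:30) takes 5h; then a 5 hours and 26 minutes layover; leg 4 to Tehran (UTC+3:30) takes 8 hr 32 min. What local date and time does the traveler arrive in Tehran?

Convert departure to UTC: 10:06 PM + 3:00 = 1:06 AM UTC on Nov 3.
Add 4 hours 35 minutes leg 1 → 5:41 AM UTC.
Add 3 hours 20 minutes layover in Suva → 9:01 AM UTC.
Add 4 hours 10 minutes leg 2 → 1:11 PM UTC.
Add 5 hours 10 minutes layover in Eucla → 6:21 PM UTC.
Add 5 hours leg 3 → 11:21 PM UTC.
Add 5 hours and 26 minutes layover in Anvik Crossing → 4:47 AM UTC (Nov 4).
Add 8 hours and 32 minutes leg 4 → 1:19 PM UTC.
Tehran is UTC+3:30, so local arrival = 1:19 PM + 3:30 = 4:49 PM on Nov 4.

4:49 PM on Nov 4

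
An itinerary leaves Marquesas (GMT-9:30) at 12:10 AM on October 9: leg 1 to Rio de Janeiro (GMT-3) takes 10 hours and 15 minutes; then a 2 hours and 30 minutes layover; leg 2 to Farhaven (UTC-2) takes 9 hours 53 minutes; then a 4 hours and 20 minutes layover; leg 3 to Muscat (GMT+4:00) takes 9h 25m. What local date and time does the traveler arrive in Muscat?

2:03 AM on Oct 11

Convert departure to UTC: 12:10 AM + 9:30 = 9:40 AM UTC on Oct 9.
Add 10 hours 15 minutes leg 1 → 7:55 PM UTC.
Add 2 hours 30 minutes layover in Rio de Janeiro → 10:25 PM UTC.
Add 9 hours 53 minutes leg 2 → 8:18 AM UTC (Oct 10).
Add 4 hours 20 minutes layover in Farhaven → 12:38 PM UTC.
Add 9 hours and 25 minutes leg 3 → 10:03 PM UTC.
Muscat is UTC+4:00, so local arrival = 10:03 PM + 4:00 = 2:03 AM on Oct 11.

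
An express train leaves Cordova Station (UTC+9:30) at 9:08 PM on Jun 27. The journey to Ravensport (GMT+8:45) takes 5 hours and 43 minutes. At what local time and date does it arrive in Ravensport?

2:06 AM on June 28

Convert departure to UTC: 9:08 PM − 9:30 = 11:38 AM UTC on Jun 27.
Add 5 hours 43 minutes travel time → 5:21 PM UTC.
Ravensport is UTC+8:45, so local arrival = 5:21 PM + 8:45 = 2:06 AM on Jun 28.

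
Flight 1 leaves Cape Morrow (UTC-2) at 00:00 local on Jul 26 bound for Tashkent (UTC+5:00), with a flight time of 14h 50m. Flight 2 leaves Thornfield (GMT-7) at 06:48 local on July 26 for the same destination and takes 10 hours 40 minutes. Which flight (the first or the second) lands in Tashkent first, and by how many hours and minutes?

the first, by 7 hours 38 minutes

Flight 1 in UTC: 00:00 + 2:00 = 02:00 on Jul 26.
+14 hours 50 minutes → arrive 16:50 UTC on Jul 26.
Flight 2 in UTC: 06:48 + 7:00 = 13:48 on Jul 26.
+10 hours and 40 minutes → arrive 00:28 UTC on Jul 27.
Flight 1 lands earlier by 7 hours 38 minutes.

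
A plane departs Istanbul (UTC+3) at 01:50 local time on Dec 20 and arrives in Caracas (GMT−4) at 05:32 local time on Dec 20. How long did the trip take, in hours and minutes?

Caracas is 7:00 behind Istanbul.
Clock-face elapsed time (ignoring zones) is 3 hours 42 minutes.
Actual elapsed = 3 hours 42 minutes + 7:00 = 10 hours 42 minutes.

10 hours 42 minutes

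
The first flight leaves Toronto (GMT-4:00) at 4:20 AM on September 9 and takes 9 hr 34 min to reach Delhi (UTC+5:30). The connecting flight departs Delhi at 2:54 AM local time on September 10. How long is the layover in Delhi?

Convert departure to UTC: 4:20 AM + 4:00 = 8:20 AM UTC on Sep 9.
Add 9 hours 34 minutes flight time → 5:54 PM UTC.
Delhi is UTC+5:30, so local arrival = 5:54 PM + 5:30 = 11:24 PM on Sep 9.
Layover = 2:54 AM − 11:24 PM (+1 day) = 3 hours 30 minutes.

3 hours 30 minutes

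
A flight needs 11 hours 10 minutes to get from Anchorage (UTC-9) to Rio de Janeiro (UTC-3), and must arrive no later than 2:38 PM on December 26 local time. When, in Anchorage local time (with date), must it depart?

9:28 PM on Dec 25

Target arrival in UTC: 2:38 PM + 3:00 = 5:38 PM on Dec 26.
Subtract 11 hours and 10 minutes → departure 6:28 AM UTC on Dec 26.
Anchorage is UTC−9:00: 6:28 AM − 9:00 = 9:28 PM on Dec 25.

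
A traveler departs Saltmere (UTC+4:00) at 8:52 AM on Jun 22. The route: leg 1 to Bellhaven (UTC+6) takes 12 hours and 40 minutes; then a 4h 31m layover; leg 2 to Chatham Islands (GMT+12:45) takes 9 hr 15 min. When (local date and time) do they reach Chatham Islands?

8:03 PM on June 23

Convert departure to UTC: 8:52 AM − 4:00 = 4:52 AM UTC on Jun 22.
Add 12 hours and 40 minutes leg 1 → 5:32 PM UTC.
Add 4 hours and 31 minutes layover in Bellhaven → 10:03 PM UTC.
Add 9 hours and 15 minutes leg 2 → 7:18 AM UTC (Jun 23).
Chatham Islands is UTC+12:45, so local arrival = 7:18 AM + 12:45 = 8:03 PM on Jun 23.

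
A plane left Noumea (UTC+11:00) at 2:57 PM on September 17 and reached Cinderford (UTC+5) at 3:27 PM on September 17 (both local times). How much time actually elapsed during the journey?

Departure in UTC: 2:57 PM − 11:00 = 3:57 AM on Sep 17.
Arrival in UTC: 3:27 PM − 5:00 = 10:27 AM on Sep 17.
Elapsed = 10:27 AM − 3:57 AM = 6 hours 30 minutes.

6 hours 30 minutes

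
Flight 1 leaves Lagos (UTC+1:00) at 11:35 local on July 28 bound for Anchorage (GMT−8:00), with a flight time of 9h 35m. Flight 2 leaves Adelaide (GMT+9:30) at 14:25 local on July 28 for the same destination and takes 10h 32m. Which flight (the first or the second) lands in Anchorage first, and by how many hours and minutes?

Flight 1 in UTC: 11:35 − 1:00 = 10:35 on Jul 28.
+9 hours and 35 minutes → arrive 20:10 UTC on Jul 28.
Flight 2 in UTC: 14:25 − 9:30 = 04:55 on Jul 28.
+10 hours and 32 minutes → arrive 15:27 UTC on Jul 28.
Flight 2 lands earlier by 4 hours 43 minutes.

the second, by 4 hours 43 minutes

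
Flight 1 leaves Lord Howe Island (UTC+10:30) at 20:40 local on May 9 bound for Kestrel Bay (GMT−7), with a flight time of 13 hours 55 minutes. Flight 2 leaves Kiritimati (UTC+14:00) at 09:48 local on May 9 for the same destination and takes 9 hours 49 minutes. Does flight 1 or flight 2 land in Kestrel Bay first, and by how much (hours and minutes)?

Flight 1 in UTC: 20:40 − 10:30 = 10:10 on May 9.
+13 hours 55 minutes → arrive 00:05 UTC on May 10.
Flight 2 in UTC: 09:48 − 14:00 = 19:48 on May 8.
+9 hours and 49 minutes → arrive 05:37 UTC on May 9.
Flight 2 lands earlier by 18 hours 28 minutes.

the second, by 18 hours 28 minutes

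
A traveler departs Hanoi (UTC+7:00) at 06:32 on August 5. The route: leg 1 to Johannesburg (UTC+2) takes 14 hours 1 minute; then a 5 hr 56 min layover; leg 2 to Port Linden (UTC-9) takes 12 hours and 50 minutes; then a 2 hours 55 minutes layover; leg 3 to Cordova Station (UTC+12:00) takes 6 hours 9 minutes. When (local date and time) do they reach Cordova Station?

05:23 on August 7

Convert departure to UTC: 06:32 − 7:00 = 23:32 UTC on Aug 4.
Add 14 hours and 1 minute leg 1 → 13:33 UTC (Aug 5).
Add 5 hours 56 minutes layover in Johannesburg → 19:29 UTC.
Add 12 hours and 50 minutes leg 2 → 08:19 UTC (Aug 6).
Add 2 hours and 55 minutes layover in Port Linden → 11:14 UTC.
Add 6 hours 9 minutes leg 3 → 17:23 UTC.
Cordova Station is UTC+12:00, so local arrival = 17:23 + 12:00 = 05:23 on Aug 7.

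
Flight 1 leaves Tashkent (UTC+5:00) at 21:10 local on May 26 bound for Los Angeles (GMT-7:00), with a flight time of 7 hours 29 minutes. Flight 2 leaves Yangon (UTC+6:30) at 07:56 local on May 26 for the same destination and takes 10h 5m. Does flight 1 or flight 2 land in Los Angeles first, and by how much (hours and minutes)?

Flight 1 in UTC: 21:10 − 5:00 = 16:10 on May 26.
+7 hours 29 minutes → arrive 23:39 UTC on May 26.
Flight 2 in UTC: 07:56 − 6:30 = 01:26 on May 26.
+10 hours and 5 minutes → arrive 11:31 UTC on May 26.
Flight 2 lands earlier by 12 hours 8 minutes.

the second, by 12 hours 8 minutes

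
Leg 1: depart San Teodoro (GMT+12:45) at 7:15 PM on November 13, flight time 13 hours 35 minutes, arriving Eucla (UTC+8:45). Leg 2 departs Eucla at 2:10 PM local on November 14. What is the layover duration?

9 hours 20 minutes

Convert departure to UTC: 7:15 PM − 12:45 = 6:30 AM UTC on Nov 13.
Add 13 hours and 35 minutes flight time → 8:05 PM UTC.
Eucla is UTC+8:45, so local arrival = 8:05 PM + 8:45 = 4:50 AM on Nov 14.
Layover = 2:10 PM − 4:50 AM = 9 hours 20 minutes.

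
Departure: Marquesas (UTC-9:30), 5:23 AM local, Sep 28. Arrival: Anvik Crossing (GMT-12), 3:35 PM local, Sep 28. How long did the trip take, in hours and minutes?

Anvik Crossing is 2:30 behind Marquesas.
Clock-face elapsed time (ignoring zones) is 10 hours 12 minutes.
Actual elapsed = 10 hours 12 minutes + 2:30 = 12 hours 42 minutes.

12 hours 42 minutes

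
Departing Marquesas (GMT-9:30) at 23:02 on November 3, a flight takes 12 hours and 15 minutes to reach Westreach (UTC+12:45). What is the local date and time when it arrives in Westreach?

09:32 on Nov 5

Westreach is 22:15 ahead of Marquesas.
After 12 hours 15 minutes it is 11:17 (Nov 4) in Marquesas.
Shift by the zone difference: 11:17 + 22:15 = 09:32 on Nov 5 in Westreach.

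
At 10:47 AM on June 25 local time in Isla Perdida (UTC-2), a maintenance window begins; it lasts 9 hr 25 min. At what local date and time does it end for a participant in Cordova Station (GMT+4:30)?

Convert start to UTC: 10:47 AM + 2:00 = 12:47 PM UTC on Jun 25.
Add 9 hours 25 minutes duration → 10:12 PM UTC.
Cordova Station is UTC+4:30, so local end time = 10:12 PM + 4:30 = 2:42 AM on Jun 26.

2:42 AM on Jun 26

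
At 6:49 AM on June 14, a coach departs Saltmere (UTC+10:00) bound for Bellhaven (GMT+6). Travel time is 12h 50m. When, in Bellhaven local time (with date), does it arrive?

Convert departure to UTC: 6:49 AM − 10:00 = 8:49 PM UTC on Jun 13.
Add 12 hours 50 minutes travel time → 9:39 AM UTC (Jun 14).
Bellhaven is UTC+6:00, so local arrival = 9:39 AM + 6:00 = 3:39 PM on Jun 14.

3:39 PM on June 14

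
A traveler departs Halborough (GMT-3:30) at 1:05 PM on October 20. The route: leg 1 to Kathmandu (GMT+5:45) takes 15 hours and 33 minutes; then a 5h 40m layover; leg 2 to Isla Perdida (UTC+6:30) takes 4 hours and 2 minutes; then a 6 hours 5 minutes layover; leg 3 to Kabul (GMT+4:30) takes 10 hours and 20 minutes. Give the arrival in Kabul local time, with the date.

2:45 PM on October 22

Convert departure to UTC: 1:05 PM + 3:30 = 4:35 PM UTC on Oct 20.
Add 15 hours and 33 minutes leg 1 → 8:08 AM UTC (Oct 21).
Add 5 hours and 40 minutes layover in Kathmandu → 1:48 PM UTC.
Add 4 hours 2 minutes leg 2 → 5:50 PM UTC.
Add 6 hours 5 minutes layover in Isla Perdida → 11:55 PM UTC.
Add 10 hours 20 minutes leg 3 → 10:15 AM UTC (Oct 22).
Kabul is UTC+4:30, so local arrival = 10:15 AM + 4:30 = 2:45 PM on Oct 22.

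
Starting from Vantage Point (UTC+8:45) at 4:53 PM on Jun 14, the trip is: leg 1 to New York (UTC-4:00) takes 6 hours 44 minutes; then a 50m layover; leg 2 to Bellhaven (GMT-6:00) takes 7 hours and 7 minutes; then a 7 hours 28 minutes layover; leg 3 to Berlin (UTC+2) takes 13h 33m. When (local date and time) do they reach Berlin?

Convert departure to UTC: 4:53 PM − 8:45 = 8:08 AM UTC on Jun 14.
Add 6 hours and 44 minutes leg 1 → 2:52 PM UTC.
Add 50 minutes layover in New York → 3:42 PM UTC.
Add 7 hours and 7 minutes leg 2 → 10:49 PM UTC.
Add 7 hours 28 minutes layover in Bellhaven → 6:17 AM UTC (Jun 15).
Add 13 hours 33 minutes leg 3 → 7:50 PM UTC.
Berlin is UTC+2:00, so local arrival = 7:50 PM + 2:00 = 9:50 PM on Jun 15.

9:50 PM on Jun 15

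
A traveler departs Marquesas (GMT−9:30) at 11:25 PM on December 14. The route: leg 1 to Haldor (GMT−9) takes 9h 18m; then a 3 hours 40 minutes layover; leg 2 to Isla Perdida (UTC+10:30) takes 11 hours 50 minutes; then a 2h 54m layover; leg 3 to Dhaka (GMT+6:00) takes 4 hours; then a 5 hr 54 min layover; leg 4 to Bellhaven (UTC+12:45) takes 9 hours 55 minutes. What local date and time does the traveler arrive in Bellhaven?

Convert departure to UTC: 11:25 PM + 9:30 = 8:55 AM UTC on Dec 15.
Add 9 hours and 18 minutes leg 1 → 6:13 PM UTC.
Add 3 hours and 40 minutes layover in Haldor → 9:53 PM UTC.
Add 11 hours and 50 minutes leg 2 → 9:43 AM UTC (Dec 16).
Add 2 hours 54 minutes layover in Isla Perdida → 12:37 PM UTC.
Add 4 hours leg 3 → 4:37 PM UTC.
Add 5 hours 54 minutes layover in Dhaka → 10:31 PM UTC.
Add 9 hours 55 minutes leg 4 → 8:26 AM UTC (Dec 17).
Bellhaven is UTC+12:45, so local arrival = 8:26 AM + 12:45 = 9:11 PM on Dec 17.

9:11 PM on December 17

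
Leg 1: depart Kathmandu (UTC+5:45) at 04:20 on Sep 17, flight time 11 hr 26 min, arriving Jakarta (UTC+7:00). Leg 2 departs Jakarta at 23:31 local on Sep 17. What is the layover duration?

6 hours 30 minutes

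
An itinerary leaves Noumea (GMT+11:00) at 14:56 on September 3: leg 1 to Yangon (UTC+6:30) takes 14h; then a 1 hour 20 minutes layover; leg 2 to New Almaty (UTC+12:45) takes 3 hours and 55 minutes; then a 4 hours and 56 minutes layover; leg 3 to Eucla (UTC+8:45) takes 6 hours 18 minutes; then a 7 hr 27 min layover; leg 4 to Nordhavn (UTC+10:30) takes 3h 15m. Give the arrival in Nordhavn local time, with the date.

Convert departure to UTC: 14:56 − 11:00 = 03:56 UTC on Sep 3.
Add 14 hours leg 1 → 17:56 UTC.
Add 1 hour 20 minutes layover in Yangon → 19:16 UTC.
Add 3 hours 55 minutes leg 2 → 23:11 UTC.
Add 4 hours 56 minutes layover in New Almaty → 04:07 UTC (Sep 4).
Add 6 hours 18 minutes leg 3 → 10:25 UTC.
Add 7 hours and 27 minutes layover in Eucla → 17:52 UTC.
Add 3 hours 15 minutes leg 4 → 21:07 UTC.
Nordhavn is UTC+10:30, so local arrival = 21:07 + 10:30 = 07:37 on Sep 5.

07:37 on September 5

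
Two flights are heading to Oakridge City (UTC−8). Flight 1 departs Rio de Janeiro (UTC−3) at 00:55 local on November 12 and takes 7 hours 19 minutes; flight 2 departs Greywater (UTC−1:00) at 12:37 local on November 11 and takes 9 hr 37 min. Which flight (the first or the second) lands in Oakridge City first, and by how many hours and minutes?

Flight 1 in UTC: 00:55 + 3:00 = 03:55 on Nov 12.
+7 hours and 19 minutes → arrive 11:14 UTC on Nov 12.
Flight 2 in UTC: 12:37 + 1:00 = 13:37 on Nov 11.
+9 hours and 37 minutes → arrive 23:14 UTC on Nov 11.
Flight 2 lands earlier by 12 hours.

the second, by 12 hours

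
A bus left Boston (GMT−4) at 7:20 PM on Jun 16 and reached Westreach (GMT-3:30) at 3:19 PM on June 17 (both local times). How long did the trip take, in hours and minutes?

19 hours 29 minutes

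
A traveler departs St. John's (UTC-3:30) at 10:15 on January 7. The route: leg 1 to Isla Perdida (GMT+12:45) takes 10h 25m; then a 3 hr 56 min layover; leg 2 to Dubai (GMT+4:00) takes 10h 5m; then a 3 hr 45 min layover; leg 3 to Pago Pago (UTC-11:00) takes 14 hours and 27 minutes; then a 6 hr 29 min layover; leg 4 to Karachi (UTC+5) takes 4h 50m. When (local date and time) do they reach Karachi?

Convert departure to UTC: 10:15 + 3:30 = 13:45 UTC on Jan 7.
Add 10 hours 25 minutes leg 1 → 00:10 UTC (Jan 8).
Add 3 hours and 56 minutes layover in Isla Perdida → 04:06 UTC.
Add 10 hours and 5 minutes leg 2 → 14:11 UTC.
Add 3 hours and 45 minutes layover in Dubai → 17:56 UTC.
Add 14 hours 27 minutes leg 3 → 08:23 UTC (Jan 9).
Add 6 hours and 29 minutes layover in Pago Pago → 14:52 UTC.
Add 4 hours 50 minutes leg 4 → 19:42 UTC.
Karachi is UTC+5:00, so local arrival = 19:42 + 5:00 = 00:42 on Jan 10.

00:42 on Jan 10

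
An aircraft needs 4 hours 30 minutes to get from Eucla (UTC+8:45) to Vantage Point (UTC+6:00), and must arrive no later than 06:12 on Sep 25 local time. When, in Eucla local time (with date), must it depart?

04:27 on Sep 25

Target arrival in UTC: 06:12 − 6:00 = 00:12 on Sep 25.
Subtract 4 hours and 30 minutes → departure 19:42 UTC on Sep 24.
Eucla is UTC+8:45: 19:42 + 8:45 = 04:27 on Sep 25.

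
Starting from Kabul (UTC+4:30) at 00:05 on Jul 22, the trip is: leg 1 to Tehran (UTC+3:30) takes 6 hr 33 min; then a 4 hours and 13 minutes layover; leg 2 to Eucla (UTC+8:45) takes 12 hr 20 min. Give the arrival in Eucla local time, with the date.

03:26 on July 23

Convert departure to UTC: 00:05 − 4:30 = 19:35 UTC on Jul 21.
Add 6 hours and 33 minutes leg 1 → 02:08 UTC (Jul 22).
Add 4 hours 13 minutes layover in Tehran → 06:21 UTC.
Add 12 hours and 20 minutes leg 2 → 18:41 UTC.
Eucla is UTC+8:45, so local arrival = 18:41 + 8:45 = 03:26 on Jul 23.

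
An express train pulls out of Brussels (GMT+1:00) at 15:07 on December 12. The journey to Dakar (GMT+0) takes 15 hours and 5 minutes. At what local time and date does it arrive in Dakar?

05:12 on Dec 13

Dakar is 1:00 behind Brussels.
After 15 hours and 5 minutes it is 06:12 (Dec 13) in Brussels.
Shift by the zone difference: 06:12 − 1:00 = 05:12 on Dec 13 in Dakar.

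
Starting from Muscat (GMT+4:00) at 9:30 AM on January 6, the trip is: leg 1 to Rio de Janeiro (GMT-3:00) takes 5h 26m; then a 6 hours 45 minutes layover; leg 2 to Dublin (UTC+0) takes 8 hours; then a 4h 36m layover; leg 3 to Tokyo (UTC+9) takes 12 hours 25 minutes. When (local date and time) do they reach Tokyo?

3:42 AM on January 8

Convert departure to UTC: 9:30 AM − 4:00 = 5:30 AM UTC on Jan 6.
Add 5 hours and 26 minutes leg 1 → 10:56 AM UTC.
Add 6 hours 45 minutes layover in Rio de Janeiro → 5:41 PM UTC.
Add 8 hours leg 2 → 1:41 AM UTC (Jan 7).
Add 4 hours and 36 minutes layover in Dublin → 6:17 AM UTC.
Add 12 hours and 25 minutes leg 3 → 6:42 PM UTC.
Tokyo is UTC+9:00, so local arrival = 6:42 PM + 9:00 = 3:42 AM on Jan 8.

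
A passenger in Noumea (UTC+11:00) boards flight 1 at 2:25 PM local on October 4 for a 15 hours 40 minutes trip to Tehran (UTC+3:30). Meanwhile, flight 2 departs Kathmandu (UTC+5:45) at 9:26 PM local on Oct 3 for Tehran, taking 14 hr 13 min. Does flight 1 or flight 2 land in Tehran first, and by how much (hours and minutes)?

the second, by 13 hours 11 minutes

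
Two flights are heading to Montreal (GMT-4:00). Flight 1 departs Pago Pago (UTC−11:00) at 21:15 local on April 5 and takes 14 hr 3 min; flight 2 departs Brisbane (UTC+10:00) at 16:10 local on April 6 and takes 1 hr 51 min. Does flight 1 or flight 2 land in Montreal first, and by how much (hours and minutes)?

Flight 1 in UTC: 21:15 + 11:00 = 08:15 on Apr 6.
+14 hours 3 minutes → arrive 22:18 UTC on Apr 6.
Flight 2 in UTC: 16:10 − 10:00 = 06:10 on Apr 6.
+1 hour and 51 minutes → arrive 08:01 UTC on Apr 6.
Flight 2 lands earlier by 14 hours 17 minutes.

the second, by 14 hours 17 minutes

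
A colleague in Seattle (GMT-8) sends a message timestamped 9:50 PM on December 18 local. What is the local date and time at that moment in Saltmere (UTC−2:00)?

In UTC: 9:50 PM + 8:00 = 5:50 AM on Dec 19.
Saltmere is UTC−2:00: 5:50 AM − 2:00 = 3:50 AM on Dec 19.

3:50 AM on December 19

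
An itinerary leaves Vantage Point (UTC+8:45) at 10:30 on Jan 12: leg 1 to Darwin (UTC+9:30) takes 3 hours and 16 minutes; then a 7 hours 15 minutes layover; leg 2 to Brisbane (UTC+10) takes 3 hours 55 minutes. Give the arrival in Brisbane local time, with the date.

Convert departure to UTC: 10:30 − 8:45 = 01:45 UTC on Jan 12.
Add 3 hours 16 minutes leg 1 → 05:01 UTC.
Add 7 hours and 15 minutes layover in Darwin → 12:16 UTC.
Add 3 hours 55 minutes leg 2 → 16:11 UTC.
Brisbane is UTC+10:00, so local arrival = 16:11 + 10:00 = 02:11 on Jan 13.

02:11 on January 13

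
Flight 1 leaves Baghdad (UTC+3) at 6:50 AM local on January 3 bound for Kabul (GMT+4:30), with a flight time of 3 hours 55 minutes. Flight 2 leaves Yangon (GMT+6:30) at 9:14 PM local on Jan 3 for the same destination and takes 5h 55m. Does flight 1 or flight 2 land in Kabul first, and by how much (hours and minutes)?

the first, by 12 hours 54 minutes

Flight 1 in UTC: 6:50 AM − 3:00 = 3:50 AM on Jan 3.
+3 hours and 55 minutes → arrive 7:45 AM UTC on Jan 3.
Flight 2 in UTC: 9:14 PM − 6:30 = 2:44 PM on Jan 3.
+5 hours 55 minutes → arrive 8:39 PM UTC on Jan 3.
Flight 1 lands earlier by 12 hours 54 minutes.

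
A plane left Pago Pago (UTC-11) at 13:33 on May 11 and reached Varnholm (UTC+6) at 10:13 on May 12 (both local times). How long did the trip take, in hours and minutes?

Varnholm is 17:00 ahead of Pago Pago.
Clock-face elapsed time (ignoring zones) is 20 hours 40 minutes.
Actual elapsed = 20 hours 40 minutes − 17:00 = 3 hours 40 minutes.

3 hours 40 minutes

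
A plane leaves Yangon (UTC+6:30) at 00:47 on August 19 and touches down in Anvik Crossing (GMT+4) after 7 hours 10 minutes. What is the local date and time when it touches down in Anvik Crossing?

05:27 on Aug 19

Convert departure to UTC: 00:47 − 6:30 = 18:17 UTC on Aug 18.
Add 7 hours 10 minutes travel time → 01:27 UTC (Aug 19).
Anvik Crossing is UTC+4:00, so local arrival = 01:27 + 4:00 = 05:27 on Aug 19.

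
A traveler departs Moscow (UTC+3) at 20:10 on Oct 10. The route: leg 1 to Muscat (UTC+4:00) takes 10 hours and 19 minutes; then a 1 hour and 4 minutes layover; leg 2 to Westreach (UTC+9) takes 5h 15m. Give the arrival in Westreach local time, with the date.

18:48 on Oct 11

Convert departure to UTC: 20:10 − 3:00 = 17:10 UTC on Oct 10.
Add 10 hours 19 minutes leg 1 → 03:29 UTC (Oct 11).
Add 1 hour and 4 minutes layover in Muscat → 04:33 UTC.
Add 5 hours and 15 minutes leg 2 → 09:48 UTC.
Westreach is UTC+9:00, so local arrival = 09:48 + 9:00 = 18:48 on Oct 11.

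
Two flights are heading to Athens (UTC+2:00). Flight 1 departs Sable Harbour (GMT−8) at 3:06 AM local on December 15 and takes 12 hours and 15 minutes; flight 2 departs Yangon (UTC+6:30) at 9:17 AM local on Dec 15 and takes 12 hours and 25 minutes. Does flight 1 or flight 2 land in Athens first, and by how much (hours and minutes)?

the second, by 8 hours 9 minutes

Flight 1 in UTC: 3:06 AM + 8:00 = 11:06 AM on Dec 15.
+12 hours 15 minutes → arrive 11:21 PM UTC on Dec 15.
Flight 2 in UTC: 9:17 AM − 6:30 = 2:47 AM on Dec 15.
+12 hours and 25 minutes → arrive 3:12 PM UTC on Dec 15.
Flight 2 lands earlier by 8 hours 9 minutes.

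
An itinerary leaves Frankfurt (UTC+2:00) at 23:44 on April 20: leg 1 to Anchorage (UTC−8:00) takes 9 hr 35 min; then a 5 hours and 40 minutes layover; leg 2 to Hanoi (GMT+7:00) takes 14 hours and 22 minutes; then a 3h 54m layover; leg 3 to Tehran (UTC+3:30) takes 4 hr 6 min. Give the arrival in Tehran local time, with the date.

14:51 on Apr 22

Convert departure to UTC: 23:44 − 2:00 = 21:44 UTC on Apr 20.
Add 9 hours and 35 minutes leg 1 → 07:19 UTC (Apr 21).
Add 5 hours 40 minutes layover in Anchorage → 12:59 UTC.
Add 14 hours and 22 minutes leg 2 → 03:21 UTC (Apr 22).
Add 3 hours 54 minutes layover in Hanoi → 07:15 UTC.
Add 4 hours 6 minutes leg 3 → 11:21 UTC.
Tehran is UTC+3:30, so local arrival = 11:21 + 3:30 = 14:51 on Apr 22.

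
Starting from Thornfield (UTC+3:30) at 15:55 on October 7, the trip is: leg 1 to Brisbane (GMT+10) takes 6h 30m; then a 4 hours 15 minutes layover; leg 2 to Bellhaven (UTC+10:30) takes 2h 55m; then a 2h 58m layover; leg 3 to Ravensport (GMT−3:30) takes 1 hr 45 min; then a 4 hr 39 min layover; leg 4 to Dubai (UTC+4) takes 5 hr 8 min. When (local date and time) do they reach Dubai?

20:35 on October 8

Convert departure to UTC: 15:55 − 3:30 = 12:25 UTC on Oct 7.
Add 6 hours and 30 minutes leg 1 → 18:55 UTC.
Add 4 hours 15 minutes layover in Brisbane → 23:10 UTC.
Add 2 hours 55 minutes leg 2 → 02:05 UTC (Oct 8).
Add 2 hours 58 minutes layover in Bellhaven → 05:03 UTC.
Add 1 hour and 45 minutes leg 3 → 06:48 UTC.
Add 4 hours 39 minutes layover in Ravensport → 11:27 UTC.
Add 5 hours 8 minutes leg 4 → 16:35 UTC.
Dubai is UTC+4:00, so local arrival = 16:35 + 4:00 = 20:35 on Oct 8.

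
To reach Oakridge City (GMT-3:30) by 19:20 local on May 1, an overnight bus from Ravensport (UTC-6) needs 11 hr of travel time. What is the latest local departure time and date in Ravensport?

05:50 on May 1

Target arrival in UTC: 19:20 + 3:30 = 22:50 on May 1.
Subtract 11 hours → departure 11:50 UTC on May 1.
Ravensport is UTC−6:00: 11:50 − 6:00 = 05:50 on May 1.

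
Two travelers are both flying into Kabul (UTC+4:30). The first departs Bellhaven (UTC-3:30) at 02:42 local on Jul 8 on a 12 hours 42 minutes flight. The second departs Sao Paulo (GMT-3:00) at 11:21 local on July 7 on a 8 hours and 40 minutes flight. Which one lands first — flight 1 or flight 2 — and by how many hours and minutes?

the second, by 19 hours 53 minutes

Flight 1 in UTC: 02:42 + 3:30 = 06:12 on Jul 8.
+12 hours and 42 minutes → arrive 18:54 UTC on Jul 8.
Flight 2 in UTC: 11:21 + 3:00 = 14:21 on Jul 7.
+8 hours and 40 minutes → arrive 23:01 UTC on Jul 7.
Flight 2 lands earlier by 19 hours 53 minutes.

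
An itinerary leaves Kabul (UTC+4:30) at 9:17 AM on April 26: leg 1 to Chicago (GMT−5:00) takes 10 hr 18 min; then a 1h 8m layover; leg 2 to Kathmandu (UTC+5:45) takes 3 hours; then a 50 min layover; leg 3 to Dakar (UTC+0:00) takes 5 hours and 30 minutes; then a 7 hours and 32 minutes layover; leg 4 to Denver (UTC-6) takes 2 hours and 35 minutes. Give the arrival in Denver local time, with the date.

5:40 AM on April 27

Convert departure to UTC: 9:17 AM − 4:30 = 4:47 AM UTC on Apr 26.
Add 10 hours 18 minutes leg 1 → 3:05 PM UTC.
Add 1 hour and 8 minutes layover in Chicago → 4:13 PM UTC.
Add 3 hours leg 2 → 7:13 PM UTC.
Add 50 minutes layover in Kathmandu → 8:03 PM UTC.
Add 5 hours and 30 minutes leg 3 → 1:33 AM UTC (Apr 27).
Add 7 hours and 32 minutes layover in Dakar → 9:05 AM UTC.
Add 2 hours and 35 minutes leg 4 → 11:40 AM UTC.
Denver is UTC−6:00, so local arrival = 11:40 AM − 6:00 = 5:40 AM on Apr 27.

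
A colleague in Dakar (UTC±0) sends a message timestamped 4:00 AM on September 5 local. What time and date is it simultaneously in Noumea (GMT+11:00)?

Dakar is UTC+0 so that is 4:00 AM UTC.
Noumea is UTC+11:00: 4:00 AM + 11:00 = 3:00 PM on Sep 5.

3:00 PM on September 5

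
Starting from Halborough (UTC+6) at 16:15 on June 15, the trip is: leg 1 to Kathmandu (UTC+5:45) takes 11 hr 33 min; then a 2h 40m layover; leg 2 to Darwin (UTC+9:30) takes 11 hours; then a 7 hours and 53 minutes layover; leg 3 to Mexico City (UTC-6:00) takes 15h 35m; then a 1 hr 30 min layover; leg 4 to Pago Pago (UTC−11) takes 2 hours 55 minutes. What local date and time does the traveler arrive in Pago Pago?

Convert departure to UTC: 16:15 − 6:00 = 10:15 UTC on Jun 15.
Add 11 hours 33 minutes leg 1 → 21:48 UTC.
Add 2 hours and 40 minutes layover in Kathmandu → 00:28 UTC (Jun 16).
Add 11 hours leg 2 → 11:28 UTC.
Add 7 hours and 53 minutes layover in Darwin → 19:21 UTC.
Add 15 hours 35 minutes leg 3 → 10:56 UTC (Jun 17).
Add 1 hour and 30 minutes layover in Mexico City → 12:26 UTC.
Add 2 hours and 55 minutes leg 4 → 15:21 UTC.
Pago Pago is UTC−11:00, so local arrival = 15:21 − 11:00 = 04:21 on Jun 17.

04:21 on June 17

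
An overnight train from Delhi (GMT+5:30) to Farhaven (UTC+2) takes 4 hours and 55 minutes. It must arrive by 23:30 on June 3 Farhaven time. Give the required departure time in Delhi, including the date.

22:05 on June 3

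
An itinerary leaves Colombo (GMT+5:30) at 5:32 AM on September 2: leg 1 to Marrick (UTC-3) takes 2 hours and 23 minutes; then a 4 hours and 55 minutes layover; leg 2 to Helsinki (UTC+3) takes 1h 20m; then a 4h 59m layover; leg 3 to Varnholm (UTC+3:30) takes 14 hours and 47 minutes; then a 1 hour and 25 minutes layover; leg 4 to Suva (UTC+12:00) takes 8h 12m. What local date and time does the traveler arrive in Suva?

2:03 AM on September 4

Convert departure to UTC: 5:32 AM − 5:30 = 12:02 AM UTC on Sep 2.
Add 2 hours 23 minutes leg 1 → 2:25 AM UTC.
Add 4 hours 55 minutes layover in Marrick → 7:20 AM UTC.
Add 1 hour and 20 minutes leg 2 → 8:40 AM UTC.
Add 4 hours and 59 minutes layover in Helsinki → 1:39 PM UTC.
Add 14 hours 47 minutes leg 3 → 4:26 AM UTC (Sep 3).
Add 1 hour and 25 minutes layover in Varnholm → 5:51 AM UTC.
Add 8 hours 12 minutes leg 4 → 2:03 PM UTC.
Suva is UTC+12:00, so local arrival = 2:03 PM + 12:00 = 2:03 AM on Sep 4.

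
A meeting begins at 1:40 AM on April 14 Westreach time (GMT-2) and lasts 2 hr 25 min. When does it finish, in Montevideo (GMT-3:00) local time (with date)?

3:05 AM on Apr 14

Convert start to UTC: 1:40 AM + 2:00 = 3:40 AM UTC on Apr 14.
Add 2 hours and 25 minutes duration → 6:05 AM UTC.
Montevideo is UTC−3:00, so local end time = 6:05 AM − 3:00 = 3:05 AM on Apr 14.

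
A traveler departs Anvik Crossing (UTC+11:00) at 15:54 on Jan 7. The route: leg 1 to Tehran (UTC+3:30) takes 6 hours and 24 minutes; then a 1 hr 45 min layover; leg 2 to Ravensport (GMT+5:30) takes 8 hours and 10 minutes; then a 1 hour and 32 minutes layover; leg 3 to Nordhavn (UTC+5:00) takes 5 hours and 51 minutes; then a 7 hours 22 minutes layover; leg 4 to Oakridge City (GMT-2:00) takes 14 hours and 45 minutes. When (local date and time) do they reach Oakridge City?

00:43 on January 9

Convert departure to UTC: 15:54 − 11:00 = 04:54 UTC on Jan 7.
Add 6 hours and 24 minutes leg 1 → 11:18 UTC.
Add 1 hour and 45 minutes layover in Tehran → 13:03 UTC.
Add 8 hours and 10 minutes leg 2 → 21:13 UTC.
Add 1 hour 32 minutes layover in Ravensport → 22:45 UTC.
Add 5 hours 51 minutes leg 3 → 04:36 UTC (Jan 8).
Add 7 hours 22 minutes layover in Nordhavn → 11:58 UTC.
Add 14 hours 45 minutes leg 4 → 02:43 UTC (Jan 9).
Oakridge City is UTC−2:00, so local arrival = 02:43 − 2:00 = 00:43 on Jan 9.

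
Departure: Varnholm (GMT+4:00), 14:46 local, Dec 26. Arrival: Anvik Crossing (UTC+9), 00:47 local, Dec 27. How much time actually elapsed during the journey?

5 hours 1 minute

Departure in UTC: 14:46 − 4:00 = 10:46 on Dec 26.
Arrival in UTC: 00:47 − 9:00 = 15:47 on Dec 26.
Elapsed = 15:47 − 10:46 = 5 hours 1 minute.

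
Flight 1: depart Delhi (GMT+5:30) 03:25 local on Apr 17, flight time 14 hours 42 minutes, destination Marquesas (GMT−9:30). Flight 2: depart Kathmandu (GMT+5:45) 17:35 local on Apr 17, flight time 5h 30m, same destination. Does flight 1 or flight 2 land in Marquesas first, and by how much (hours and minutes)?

Flight 1 in UTC: 03:25 − 5:30 = 21:55 on Apr 16.
+14 hours and 42 minutes → arrive 12:37 UTC on Apr 17.
Flight 2 in UTC: 17:35 − 5:45 = 11:50 on Apr 17.
+5 hours and 30 minutes → arrive 17:20 UTC on Apr 17.
Flight 1 lands earlier by 4 hours 43 minutes.

the first, by 4 hours 43 minutes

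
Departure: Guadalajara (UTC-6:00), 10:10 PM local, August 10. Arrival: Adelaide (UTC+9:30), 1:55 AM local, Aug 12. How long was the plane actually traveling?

Departure in UTC: 10:10 PM + 6:00 = 4:10 AM on Aug 11.
Arrival in UTC: 1:55 AM − 9:30 = 4:25 PM on Aug 11.
Elapsed = 4:25 PM − 4:10 AM = 12 hours 15 minutes.

12 hours 15 minutes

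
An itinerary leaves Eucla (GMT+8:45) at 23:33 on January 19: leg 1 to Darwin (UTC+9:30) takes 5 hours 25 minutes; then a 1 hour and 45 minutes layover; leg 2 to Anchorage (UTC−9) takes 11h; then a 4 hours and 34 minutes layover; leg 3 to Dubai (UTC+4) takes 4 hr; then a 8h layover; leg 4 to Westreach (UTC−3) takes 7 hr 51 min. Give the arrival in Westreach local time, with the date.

06:23 on Jan 21

Convert departure to UTC: 23:33 − 8:45 = 14:48 UTC on Jan 19.
Add 5 hours and 25 minutes leg 1 → 20:13 UTC.
Add 1 hour 45 minutes layover in Darwin → 21:58 UTC.
Add 11 hours leg 2 → 08:58 UTC (Jan 20).
Add 4 hours and 34 minutes layover in Anchorage → 13:32 UTC.
Add 4 hours leg 3 → 17:32 UTC.
Add 8 hours layover in Dubai → 01:32 UTC (Jan 21).
Add 7 hours and 51 minutes leg 4 → 09:23 UTC.
Westreach is UTC−3:00, so local arrival = 09:23 − 3:00 = 06:23 on Jan 21.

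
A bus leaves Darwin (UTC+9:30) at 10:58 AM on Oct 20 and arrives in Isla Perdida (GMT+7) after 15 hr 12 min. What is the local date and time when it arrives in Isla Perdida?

Convert departure to UTC: 10:58 AM − 9:30 = 1:28 AM UTC on Oct 20.
Add 15 hours and 12 minutes travel time → 4:40 PM UTC.
Isla Perdida is UTC+7:00, so local arrival = 4:40 PM + 7:00 = 11:40 PM on Oct 20.

11:40 PM on Oct 20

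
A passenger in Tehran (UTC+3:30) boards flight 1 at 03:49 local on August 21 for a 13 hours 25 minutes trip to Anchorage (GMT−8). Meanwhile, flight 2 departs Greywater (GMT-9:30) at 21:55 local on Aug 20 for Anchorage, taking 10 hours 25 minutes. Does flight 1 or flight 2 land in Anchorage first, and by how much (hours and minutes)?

the first, by 4 hours 6 minutes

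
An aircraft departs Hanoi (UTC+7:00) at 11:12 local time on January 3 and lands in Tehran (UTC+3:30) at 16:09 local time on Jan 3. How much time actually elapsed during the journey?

Departure in UTC: 11:12 − 7:00 = 04:12 on Jan 3.
Arrival in UTC: 16:09 − 3:30 = 12:39 on Jan 3.
Elapsed = 12:39 − 04:12 = 8 hours 27 minutes.

8 hours 27 minutes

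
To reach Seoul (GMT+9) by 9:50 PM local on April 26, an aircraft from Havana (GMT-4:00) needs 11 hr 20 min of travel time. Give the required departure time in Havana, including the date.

Target arrival in UTC: 9:50 PM − 9:00 = 12:50 PM on Apr 26.
Subtract 11 hours 20 minutes → departure 1:30 AM UTC on Apr 26.
Havana is UTC−4:00: 1:30 AM − 4:00 = 9:30 PM on Apr 25.

9:30 PM on Apr 25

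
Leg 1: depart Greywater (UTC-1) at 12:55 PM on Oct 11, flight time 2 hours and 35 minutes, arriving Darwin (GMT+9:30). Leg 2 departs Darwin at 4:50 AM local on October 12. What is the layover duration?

Convert departure to UTC: 12:55 PM + 1:00 = 1:55 PM UTC on Oct 11.
Add 2 hours 35 minutes flight time → 4:30 PM UTC.
Darwin is UTC+9:30, so local arrival = 4:30 PM + 9:30 = 2:00 AM on Oct 12.
Layover = 4:50 AM − 2:00 AM = 2 hours 50 minutes.

2 hours 50 minutes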